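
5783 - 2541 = 3242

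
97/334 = 97/334 = 0.29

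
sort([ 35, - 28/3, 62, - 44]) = [ - 44,-28/3 , 35, 62]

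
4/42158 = 2/21079= 0.00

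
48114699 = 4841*9939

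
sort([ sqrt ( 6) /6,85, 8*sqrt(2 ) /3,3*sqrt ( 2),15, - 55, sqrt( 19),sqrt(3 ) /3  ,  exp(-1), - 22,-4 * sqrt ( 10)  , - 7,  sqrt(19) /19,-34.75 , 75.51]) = [ - 55,-34.75, - 22,-4*sqrt( 10),- 7,sqrt( 19)/19,exp( - 1), sqrt(6 )/6,sqrt(3) /3,8* sqrt (2 ) /3, 3*sqrt(2 ),  sqrt( 19),15,75.51, 85] 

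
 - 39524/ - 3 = 13174 + 2/3=13174.67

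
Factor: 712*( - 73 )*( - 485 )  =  2^3*5^1*73^1 * 89^1*97^1  =  25208360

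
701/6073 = 701/6073 = 0.12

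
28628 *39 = 1116492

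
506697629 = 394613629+112084000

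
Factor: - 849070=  - 2^1*5^1*197^1*431^1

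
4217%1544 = 1129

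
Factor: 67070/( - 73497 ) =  - 2^1 * 3^( - 1 )*5^1*19^1*353^1*24499^( - 1)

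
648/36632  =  81/4579  =  0.02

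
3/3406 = 3/3406 = 0.00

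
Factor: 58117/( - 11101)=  -89/17  =  - 17^( - 1)*89^1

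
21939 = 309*71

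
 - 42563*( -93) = 3958359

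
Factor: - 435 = - 3^1*5^1*29^1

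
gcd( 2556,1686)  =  6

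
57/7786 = 57/7786= 0.01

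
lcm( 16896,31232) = 1030656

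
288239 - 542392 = - 254153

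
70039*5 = 350195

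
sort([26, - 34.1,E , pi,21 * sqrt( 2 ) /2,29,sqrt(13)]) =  [ - 34.1, E,pi,sqrt(13 ),21  *sqrt( 2) /2,26, 29]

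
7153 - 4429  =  2724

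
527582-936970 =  - 409388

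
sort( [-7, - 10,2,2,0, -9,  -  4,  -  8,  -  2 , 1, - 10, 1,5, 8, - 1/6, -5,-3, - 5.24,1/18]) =[ - 10, - 10, - 9,-8, - 7,-5.24,-5,-4,-3,  -  2, - 1/6, 0 , 1/18,  1, 1,2, 2, 5, 8 ] 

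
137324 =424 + 136900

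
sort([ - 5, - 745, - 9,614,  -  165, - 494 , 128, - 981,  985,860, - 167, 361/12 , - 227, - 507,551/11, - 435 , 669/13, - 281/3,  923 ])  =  [ - 981,-745 , - 507, - 494,  -  435, - 227, -167, - 165, - 281/3, - 9, - 5,361/12,551/11 , 669/13, 128, 614, 860,923, 985]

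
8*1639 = 13112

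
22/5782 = 11/2891 = 0.00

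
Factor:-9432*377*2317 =-2^3*3^2*7^1* 13^1*29^1*131^1*331^1 = -8238936888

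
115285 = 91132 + 24153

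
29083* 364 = 10586212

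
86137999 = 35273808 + 50864191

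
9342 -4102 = 5240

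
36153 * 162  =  5856786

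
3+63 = 66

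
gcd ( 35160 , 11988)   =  12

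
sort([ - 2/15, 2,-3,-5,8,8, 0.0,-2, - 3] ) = [ - 5, - 3,-3, - 2, - 2/15,0.0,2,8,8]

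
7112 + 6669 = 13781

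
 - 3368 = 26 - 3394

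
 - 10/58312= - 1 + 29151/29156 = - 0.00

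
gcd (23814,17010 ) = 3402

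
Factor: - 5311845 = -3^3*5^1*7^2*11^1*73^1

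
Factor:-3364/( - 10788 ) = 29/93 = 3^(-1)*29^1 * 31^( - 1)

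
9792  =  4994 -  - 4798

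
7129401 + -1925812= 5203589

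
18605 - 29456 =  - 10851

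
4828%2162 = 504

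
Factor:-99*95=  - 3^2 * 5^1  *11^1 * 19^1 = - 9405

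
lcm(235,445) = 20915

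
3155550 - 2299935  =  855615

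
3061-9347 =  - 6286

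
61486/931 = 66 + 40/931=66.04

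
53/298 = 53/298 = 0.18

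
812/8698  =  406/4349 =0.09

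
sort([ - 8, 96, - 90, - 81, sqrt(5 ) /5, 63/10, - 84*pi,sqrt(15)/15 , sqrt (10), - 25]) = [ - 84*pi, - 90, - 81, - 25,-8,sqrt (15 )/15,sqrt( 5) /5,sqrt ( 10),63/10 , 96 ]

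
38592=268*144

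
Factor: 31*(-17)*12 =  - 6324 = - 2^2  *  3^1  *17^1*31^1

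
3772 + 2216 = 5988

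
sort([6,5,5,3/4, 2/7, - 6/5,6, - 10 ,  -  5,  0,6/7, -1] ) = [-10,-5, - 6/5, - 1,0, 2/7, 3/4, 6/7,5,5,6,6] 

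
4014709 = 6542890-2528181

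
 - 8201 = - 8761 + 560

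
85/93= 85/93 = 0.91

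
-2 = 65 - 67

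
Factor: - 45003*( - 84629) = 3^1*7^1*2143^1  *84629^1 = 3808558887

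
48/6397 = 48/6397 = 0.01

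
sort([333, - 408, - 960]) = [ -960, - 408 , 333]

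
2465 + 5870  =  8335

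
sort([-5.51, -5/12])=[  -  5.51, - 5/12]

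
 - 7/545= - 7/545  =  - 0.01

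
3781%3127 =654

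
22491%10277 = 1937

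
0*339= 0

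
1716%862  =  854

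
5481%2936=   2545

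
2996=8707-5711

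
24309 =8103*3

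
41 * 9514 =390074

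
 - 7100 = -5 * 1420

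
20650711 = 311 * 66401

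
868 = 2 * 434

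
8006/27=8006/27 = 296.52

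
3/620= 3/620 = 0.00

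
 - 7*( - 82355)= 576485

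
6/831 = 2/277 =0.01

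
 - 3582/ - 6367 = 3582/6367 = 0.56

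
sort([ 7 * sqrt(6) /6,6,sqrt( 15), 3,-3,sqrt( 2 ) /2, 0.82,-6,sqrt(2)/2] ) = [  -  6,-3,sqrt(2) /2,  sqrt( 2 ) /2,  0.82,7*sqrt(6) /6,3 , sqrt(15),6]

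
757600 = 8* 94700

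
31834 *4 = 127336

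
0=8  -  8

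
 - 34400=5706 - 40106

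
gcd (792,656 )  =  8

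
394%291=103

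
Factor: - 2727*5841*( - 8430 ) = 134276471010=2^1 *3^6*5^1*11^1*59^1 *101^1*281^1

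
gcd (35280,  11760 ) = 11760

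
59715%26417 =6881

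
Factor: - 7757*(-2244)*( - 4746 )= - 82612236168 = - 2^3*3^2*7^1*11^1*17^1*113^1*7757^1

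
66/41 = 1 + 25/41 = 1.61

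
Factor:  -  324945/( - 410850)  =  87/110 = 2^( - 1)*3^1 * 5^( - 1)*11^( - 1)*29^1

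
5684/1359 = 5684/1359=4.18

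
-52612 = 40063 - 92675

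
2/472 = 1/236 = 0.00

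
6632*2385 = 15817320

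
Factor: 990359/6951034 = 2^( - 1)*739^( - 1)*4703^( - 1)*990359^1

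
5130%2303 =524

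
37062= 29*1278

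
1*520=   520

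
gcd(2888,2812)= 76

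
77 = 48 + 29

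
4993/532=9 + 205/532=9.39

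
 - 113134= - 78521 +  - 34613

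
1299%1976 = 1299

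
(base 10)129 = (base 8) 201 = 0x81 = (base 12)A9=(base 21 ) 63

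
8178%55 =38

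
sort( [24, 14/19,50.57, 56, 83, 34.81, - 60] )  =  [-60,14/19,  24, 34.81,50.57, 56, 83]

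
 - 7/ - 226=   7/226 = 0.03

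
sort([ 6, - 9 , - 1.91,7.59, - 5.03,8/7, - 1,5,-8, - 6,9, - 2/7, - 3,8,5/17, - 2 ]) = [ - 9,-8, - 6 , - 5.03, - 3,-2, - 1.91,-1,  -  2/7 , 5/17,8/7, 5, 6, 7.59,8,9]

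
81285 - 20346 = 60939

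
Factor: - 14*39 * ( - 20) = 10920 = 2^3*3^1*5^1*7^1*13^1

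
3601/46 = 78 + 13/46=78.28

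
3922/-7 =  - 561+5/7 = - 560.29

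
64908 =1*64908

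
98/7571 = 98/7571 = 0.01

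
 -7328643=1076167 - 8404810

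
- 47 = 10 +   -  57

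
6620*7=46340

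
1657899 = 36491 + 1621408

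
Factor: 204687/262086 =2^(  -  1)* 3^3*7^1*11^(  -  2 ) = 189/242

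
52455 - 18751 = 33704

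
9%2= 1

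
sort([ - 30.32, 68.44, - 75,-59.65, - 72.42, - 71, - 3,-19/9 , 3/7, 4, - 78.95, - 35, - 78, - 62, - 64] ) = [ - 78.95, - 78, - 75, - 72.42, - 71, - 64, - 62, - 59.65, - 35, - 30.32, - 3,-19/9, 3/7, 4,68.44]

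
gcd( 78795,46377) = 9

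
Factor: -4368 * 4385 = -2^4*3^1*5^1*7^1*13^1*877^1 = - 19153680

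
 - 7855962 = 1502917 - 9358879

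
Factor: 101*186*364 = 2^3*3^1 * 7^1*13^1*31^1*101^1  =  6838104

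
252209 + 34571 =286780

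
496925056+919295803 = 1416220859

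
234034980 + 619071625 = 853106605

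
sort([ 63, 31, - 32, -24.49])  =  [ - 32,-24.49, 31,  63]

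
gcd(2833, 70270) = 1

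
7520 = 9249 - 1729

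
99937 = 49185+50752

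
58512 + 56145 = 114657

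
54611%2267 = 203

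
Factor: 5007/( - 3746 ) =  - 2^( - 1)*3^1*1669^1*1873^( - 1) 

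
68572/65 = 1054+62/65  =  1054.95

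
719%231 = 26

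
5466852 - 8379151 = - 2912299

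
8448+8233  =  16681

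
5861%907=419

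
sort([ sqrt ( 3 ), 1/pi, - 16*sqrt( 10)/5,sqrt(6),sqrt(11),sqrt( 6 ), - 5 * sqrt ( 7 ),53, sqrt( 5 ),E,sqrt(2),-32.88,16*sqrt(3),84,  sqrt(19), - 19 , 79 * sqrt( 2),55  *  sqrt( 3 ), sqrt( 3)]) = [ - 32.88, - 19, - 5 * sqrt ( 7), - 16*sqrt(10) /5,1/pi,  sqrt( 2), sqrt(3), sqrt( 3 ),sqrt ( 5),sqrt(6),sqrt( 6),E,sqrt( 11 ),  sqrt(19 ),16*sqrt(3),53,84, 55*sqrt(3 ),  79*sqrt( 2) ]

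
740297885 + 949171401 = 1689469286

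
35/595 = 1/17 = 0.06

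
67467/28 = 67467/28  =  2409.54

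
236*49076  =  11581936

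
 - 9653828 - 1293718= - 10947546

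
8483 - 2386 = 6097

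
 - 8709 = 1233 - 9942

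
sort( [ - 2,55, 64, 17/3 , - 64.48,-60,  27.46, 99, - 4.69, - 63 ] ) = [-64.48, - 63, - 60, - 4.69, - 2, 17/3, 27.46, 55,64, 99]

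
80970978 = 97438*831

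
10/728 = 5/364 = 0.01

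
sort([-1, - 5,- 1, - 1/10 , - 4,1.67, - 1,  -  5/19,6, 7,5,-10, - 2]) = [-10,- 5, - 4, - 2, - 1, - 1, - 1 , - 5/19 ,-1/10, 1.67,5,6,7]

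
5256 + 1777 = 7033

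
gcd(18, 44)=2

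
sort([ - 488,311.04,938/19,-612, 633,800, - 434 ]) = [-612,-488, - 434,938/19, 311.04, 633,800]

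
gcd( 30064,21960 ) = 8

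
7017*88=617496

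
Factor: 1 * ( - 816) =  -816 = -2^4 * 3^1*17^1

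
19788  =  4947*4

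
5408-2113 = 3295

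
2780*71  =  197380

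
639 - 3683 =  - 3044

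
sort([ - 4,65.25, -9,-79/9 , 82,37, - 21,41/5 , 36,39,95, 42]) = [ - 21, - 9, - 79/9,-4,41/5,36,  37, 39,42,65.25, 82, 95] 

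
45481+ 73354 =118835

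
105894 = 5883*18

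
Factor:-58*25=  - 2^1*5^2 *29^1 = - 1450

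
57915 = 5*11583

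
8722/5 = 1744 + 2/5 = 1744.40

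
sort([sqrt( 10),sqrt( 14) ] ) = [sqrt( 10),  sqrt ( 14)] 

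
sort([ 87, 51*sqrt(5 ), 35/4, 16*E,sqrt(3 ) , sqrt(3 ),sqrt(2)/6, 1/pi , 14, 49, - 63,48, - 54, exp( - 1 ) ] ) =[ - 63  , - 54, sqrt( 2)/6, 1/pi, exp( - 1), sqrt( 3), sqrt(3 ),35/4,14, 16*E,48, 49,  87, 51*sqrt (5 )]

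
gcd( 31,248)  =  31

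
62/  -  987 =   -  62/987 =-0.06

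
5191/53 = 5191/53 = 97.94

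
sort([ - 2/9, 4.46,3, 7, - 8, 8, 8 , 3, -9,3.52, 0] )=[ - 9, - 8, - 2/9, 0, 3,  3, 3.52, 4.46, 7, 8,8]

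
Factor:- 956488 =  - 2^3*13^1*17^1*541^1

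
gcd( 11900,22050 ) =350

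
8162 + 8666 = 16828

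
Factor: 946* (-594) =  - 561924 = -  2^2*3^3*11^2*43^1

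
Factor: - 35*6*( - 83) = 2^1*3^1*5^1*7^1*83^1= 17430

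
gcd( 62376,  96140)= 92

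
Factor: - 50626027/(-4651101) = 3^( - 4)*7^(-1 ) * 13^ ( - 1)*37^1*631^( - 1)*1368271^1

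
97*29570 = 2868290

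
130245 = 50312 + 79933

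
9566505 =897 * 10665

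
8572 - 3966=4606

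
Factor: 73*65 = 4745 = 5^1*13^1 * 73^1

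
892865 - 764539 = 128326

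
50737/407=124 + 269/407 = 124.66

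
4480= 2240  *2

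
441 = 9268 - 8827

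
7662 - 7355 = 307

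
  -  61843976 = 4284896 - 66128872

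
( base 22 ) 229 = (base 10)1021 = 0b1111111101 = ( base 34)U1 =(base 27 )1am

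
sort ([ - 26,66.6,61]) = [ - 26, 61,  66.6 ]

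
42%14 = 0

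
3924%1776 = 372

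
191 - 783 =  - 592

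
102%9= 3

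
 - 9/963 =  - 1 + 106/107 = - 0.01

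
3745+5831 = 9576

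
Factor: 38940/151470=118/459 = 2^1*3^ ( - 3)* 17^( - 1)*59^1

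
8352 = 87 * 96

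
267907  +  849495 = 1117402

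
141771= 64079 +77692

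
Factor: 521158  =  2^1*11^1*23689^1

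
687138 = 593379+93759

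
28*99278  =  2779784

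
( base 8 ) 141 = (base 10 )97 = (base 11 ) 89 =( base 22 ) 49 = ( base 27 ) 3g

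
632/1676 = 158/419 = 0.38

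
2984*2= 5968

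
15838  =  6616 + 9222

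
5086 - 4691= 395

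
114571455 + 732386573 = 846958028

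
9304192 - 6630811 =2673381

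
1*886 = 886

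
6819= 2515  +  4304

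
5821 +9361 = 15182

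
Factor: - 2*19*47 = - 2^1*19^1*47^1=- 1786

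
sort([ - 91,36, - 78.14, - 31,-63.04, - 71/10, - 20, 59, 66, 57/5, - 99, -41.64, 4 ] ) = [ -99,  -  91 , - 78.14, - 63.04, - 41.64, - 31, - 20, - 71/10,4, 57/5, 36 , 59, 66]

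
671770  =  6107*110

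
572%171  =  59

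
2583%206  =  111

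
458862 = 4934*93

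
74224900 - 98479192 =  - 24254292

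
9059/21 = 9059/21 = 431.38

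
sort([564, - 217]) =[ - 217, 564 ]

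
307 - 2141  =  -1834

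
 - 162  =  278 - 440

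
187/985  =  187/985 = 0.19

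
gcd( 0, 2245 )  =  2245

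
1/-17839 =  - 1/17839 =-0.00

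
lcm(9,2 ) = 18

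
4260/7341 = 1420/2447   =  0.58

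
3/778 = 3/778 = 0.00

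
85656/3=28552=28552.00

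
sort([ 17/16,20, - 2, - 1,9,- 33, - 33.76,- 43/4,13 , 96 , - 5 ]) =[-33.76, - 33, - 43/4, - 5, - 2,- 1,17/16,9, 13, 20, 96]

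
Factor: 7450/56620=2^( - 1)*5^1 * 19^ ( - 1 ) =5/38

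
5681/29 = 5681/29 =195.90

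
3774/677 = 3774/677 = 5.57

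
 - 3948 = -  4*987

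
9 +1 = 10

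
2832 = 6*472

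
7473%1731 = 549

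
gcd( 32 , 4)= 4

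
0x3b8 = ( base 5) 12302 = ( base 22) 1L6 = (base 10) 952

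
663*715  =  474045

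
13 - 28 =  - 15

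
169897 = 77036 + 92861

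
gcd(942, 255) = 3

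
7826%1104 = 98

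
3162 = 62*51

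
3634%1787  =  60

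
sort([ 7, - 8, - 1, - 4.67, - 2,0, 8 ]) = [ - 8,-4.67,-2 , - 1, 0,7, 8 ]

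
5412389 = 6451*839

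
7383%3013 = 1357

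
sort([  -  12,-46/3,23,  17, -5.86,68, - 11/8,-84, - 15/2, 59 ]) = [  -  84, -46/3, -12, - 15/2, - 5.86,-11/8, 17,23,59,68]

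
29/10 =29/10 = 2.90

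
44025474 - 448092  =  43577382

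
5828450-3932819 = 1895631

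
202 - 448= - 246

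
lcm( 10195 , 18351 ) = 91755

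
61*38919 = 2374059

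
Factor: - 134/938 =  - 7^ ( - 1) =- 1/7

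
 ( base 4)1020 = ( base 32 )28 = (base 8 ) 110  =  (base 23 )33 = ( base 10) 72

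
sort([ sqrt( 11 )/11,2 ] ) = [ sqrt(  11 )/11,2]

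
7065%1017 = 963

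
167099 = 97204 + 69895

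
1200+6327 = 7527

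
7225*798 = 5765550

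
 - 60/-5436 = 5/453 = 0.01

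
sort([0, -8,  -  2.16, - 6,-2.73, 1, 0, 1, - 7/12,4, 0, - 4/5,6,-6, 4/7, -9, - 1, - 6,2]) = [-9, -8, - 6, - 6, - 6, - 2.73, - 2.16, -1,-4/5, -7/12,0 , 0, 0,4/7,1, 1, 2,4,6]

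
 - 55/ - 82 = 55/82 = 0.67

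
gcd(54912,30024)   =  24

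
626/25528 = 313/12764= 0.02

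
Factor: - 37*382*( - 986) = 13936124 = 2^2 * 17^1*29^1*37^1*191^1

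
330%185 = 145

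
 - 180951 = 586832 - 767783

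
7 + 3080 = 3087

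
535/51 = 535/51 =10.49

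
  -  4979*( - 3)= 14937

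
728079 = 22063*33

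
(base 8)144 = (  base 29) 3d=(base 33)31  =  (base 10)100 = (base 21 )4G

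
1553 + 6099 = 7652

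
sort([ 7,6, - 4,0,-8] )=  [ - 8, - 4, 0,6,7]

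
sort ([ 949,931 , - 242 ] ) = [-242, 931, 949 ]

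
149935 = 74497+75438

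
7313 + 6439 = 13752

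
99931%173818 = 99931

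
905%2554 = 905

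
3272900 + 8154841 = 11427741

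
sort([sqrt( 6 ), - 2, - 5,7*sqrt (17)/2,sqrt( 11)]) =[ - 5, - 2,  sqrt( 6 ), sqrt( 11), 7*sqrt( 17)/2] 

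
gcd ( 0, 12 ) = 12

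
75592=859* 88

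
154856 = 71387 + 83469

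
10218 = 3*3406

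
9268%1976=1364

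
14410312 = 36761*392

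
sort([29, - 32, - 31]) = [ - 32, - 31, 29]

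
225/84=2+19/28 = 2.68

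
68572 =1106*62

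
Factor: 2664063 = 3^3*98669^1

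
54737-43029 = 11708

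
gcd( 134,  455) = 1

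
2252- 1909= 343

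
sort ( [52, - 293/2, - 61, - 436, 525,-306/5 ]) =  [ - 436, - 293/2,  -  306/5,  -  61, 52,525]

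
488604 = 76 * 6429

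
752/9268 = 188/2317=0.08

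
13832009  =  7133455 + 6698554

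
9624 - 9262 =362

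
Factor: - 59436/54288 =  - 2^( - 2)*29^( -1)*127^1 = - 127/116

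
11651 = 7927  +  3724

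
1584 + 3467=5051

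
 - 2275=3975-6250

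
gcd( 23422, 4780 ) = 478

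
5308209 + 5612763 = 10920972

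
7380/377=19 + 217/377 = 19.58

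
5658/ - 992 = -2829/496 = - 5.70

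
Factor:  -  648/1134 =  - 2^2* 7^ (  -  1 )= - 4/7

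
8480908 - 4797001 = 3683907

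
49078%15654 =2116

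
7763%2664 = 2435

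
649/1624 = 649/1624 = 0.40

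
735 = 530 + 205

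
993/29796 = 331/9932  =  0.03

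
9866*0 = 0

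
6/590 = 3/295 = 0.01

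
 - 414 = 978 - 1392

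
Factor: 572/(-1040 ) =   -  11/20 = - 2^( - 2 )*5^(-1)*11^1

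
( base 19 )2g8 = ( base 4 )100022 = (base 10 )1034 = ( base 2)10000001010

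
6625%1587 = 277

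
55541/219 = 55541/219  =  253.61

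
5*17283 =86415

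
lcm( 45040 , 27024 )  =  135120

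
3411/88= 38 + 67/88 =38.76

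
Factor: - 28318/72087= - 2^1*3^( - 1 )*14159^1*24029^( - 1)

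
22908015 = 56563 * 405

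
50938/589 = 50938/589 = 86.48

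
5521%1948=1625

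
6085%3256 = 2829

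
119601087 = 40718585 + 78882502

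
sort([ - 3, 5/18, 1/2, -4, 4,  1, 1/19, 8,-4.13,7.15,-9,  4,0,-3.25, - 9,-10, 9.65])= [ - 10, - 9, - 9, - 4.13, - 4, -3.25,-3, 0,1/19,5/18,1/2, 1, 4, 4,  7.15, 8, 9.65]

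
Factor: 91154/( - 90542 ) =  - 7^1*383^1*2663^(- 1) = - 2681/2663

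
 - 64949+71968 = 7019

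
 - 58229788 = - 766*76018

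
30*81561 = 2446830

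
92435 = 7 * 13205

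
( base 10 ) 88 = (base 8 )130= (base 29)31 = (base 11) 80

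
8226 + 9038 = 17264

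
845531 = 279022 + 566509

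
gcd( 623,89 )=89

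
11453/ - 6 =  -11453/6 = -  1908.83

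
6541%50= 41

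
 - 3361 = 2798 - 6159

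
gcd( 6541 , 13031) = 1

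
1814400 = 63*28800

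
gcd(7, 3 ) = 1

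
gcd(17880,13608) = 24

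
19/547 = 19/547 = 0.03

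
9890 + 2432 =12322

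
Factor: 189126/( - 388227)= -2^1*3^1* 7^( - 1)*79^1*  139^ ( - 1) = -474/973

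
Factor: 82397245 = 5^1 * 7^1*43^1*53^1*1033^1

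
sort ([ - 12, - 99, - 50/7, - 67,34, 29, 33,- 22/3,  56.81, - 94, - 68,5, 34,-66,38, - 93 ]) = [  -  99, -94,  -  93, - 68, - 67,  -  66, - 12, - 22/3, - 50/7, 5, 29,33, 34,  34,38, 56.81]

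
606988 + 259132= 866120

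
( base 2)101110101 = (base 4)11311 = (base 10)373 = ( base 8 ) 565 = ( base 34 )AX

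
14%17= 14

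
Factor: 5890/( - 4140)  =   - 2^( - 1 )*3^( - 2)*19^1 * 23^( -1)*31^1= - 589/414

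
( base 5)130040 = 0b1001110011100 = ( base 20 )CB0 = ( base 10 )5020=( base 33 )4k4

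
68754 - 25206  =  43548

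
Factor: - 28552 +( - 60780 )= - 2^2*23^1*971^1 = -  89332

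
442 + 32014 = 32456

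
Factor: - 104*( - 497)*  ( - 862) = - 2^4*7^1*13^1*71^1*431^1 =-44555056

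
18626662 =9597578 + 9029084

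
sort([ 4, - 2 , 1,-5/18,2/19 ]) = [-2,-5/18,2/19, 1,4]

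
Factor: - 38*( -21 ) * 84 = 67032= 2^3*3^2*7^2*19^1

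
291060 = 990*294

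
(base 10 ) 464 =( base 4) 13100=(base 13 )299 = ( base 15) 20e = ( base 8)720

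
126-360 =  - 234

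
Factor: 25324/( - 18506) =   -  26/19=- 2^1 * 13^1*19^( - 1 ) 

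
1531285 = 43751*35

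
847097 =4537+842560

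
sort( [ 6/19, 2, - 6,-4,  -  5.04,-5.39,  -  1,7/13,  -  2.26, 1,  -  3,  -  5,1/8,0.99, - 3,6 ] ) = [ - 6, - 5.39,  -  5.04,-5,  -  4,-3,  -  3,-2.26, - 1 , 1/8,6/19, 7/13,  0.99,  1,2,  6]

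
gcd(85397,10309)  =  13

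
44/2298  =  22/1149 = 0.02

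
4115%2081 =2034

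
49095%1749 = 123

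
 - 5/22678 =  - 5/22678= - 0.00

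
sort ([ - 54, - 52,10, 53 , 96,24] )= [ - 54,  -  52  ,  10,24 , 53,96]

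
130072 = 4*32518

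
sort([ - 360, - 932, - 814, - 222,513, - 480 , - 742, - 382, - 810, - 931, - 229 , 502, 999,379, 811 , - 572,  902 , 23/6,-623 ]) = [ - 932, - 931, -814 , - 810, - 742 , - 623, - 572, - 480, - 382,-360, - 229 , - 222,23/6,  379, 502 , 513, 811 , 902,999 ]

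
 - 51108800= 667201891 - 718310691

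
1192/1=1192=1192.00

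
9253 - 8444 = 809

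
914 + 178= 1092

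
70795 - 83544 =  - 12749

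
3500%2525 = 975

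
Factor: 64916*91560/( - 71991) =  - 1981236320/23997= -2^5 * 3^(-1)*5^1 * 7^1 * 19^( - 1 )*109^1* 421^(  -  1)*16229^1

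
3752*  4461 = 16737672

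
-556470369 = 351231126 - 907701495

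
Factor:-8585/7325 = -1717/1465 = - 5^( - 1 )* 17^1*101^1*293^( - 1)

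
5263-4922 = 341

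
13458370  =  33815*398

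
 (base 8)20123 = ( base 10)8275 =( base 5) 231100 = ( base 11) 6243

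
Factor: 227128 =2^3*11^1 * 29^1*89^1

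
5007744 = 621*8064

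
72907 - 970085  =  - 897178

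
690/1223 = 690/1223 = 0.56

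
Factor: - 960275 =  -  5^2*71^1*541^1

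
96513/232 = 416 + 1/232 = 416.00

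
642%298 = 46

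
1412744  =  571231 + 841513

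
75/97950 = 1/1306 = 0.00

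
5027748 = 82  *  61314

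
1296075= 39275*33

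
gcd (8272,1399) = 1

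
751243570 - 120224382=631019188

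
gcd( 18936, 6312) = 6312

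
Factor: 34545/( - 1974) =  - 2^( - 1)*5^1 * 7^1 = - 35/2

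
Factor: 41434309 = 7^1*1777^1*3331^1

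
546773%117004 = 78757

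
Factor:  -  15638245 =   -  5^1*7^1*59^1*7573^1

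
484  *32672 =15813248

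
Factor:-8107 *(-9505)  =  5^1 *11^2 *67^1 * 1901^1 =77057035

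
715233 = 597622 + 117611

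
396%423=396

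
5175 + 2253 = 7428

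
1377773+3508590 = 4886363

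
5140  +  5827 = 10967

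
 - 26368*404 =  - 10652672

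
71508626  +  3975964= 75484590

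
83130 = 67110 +16020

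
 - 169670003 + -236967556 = -406637559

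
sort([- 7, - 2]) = [-7, - 2] 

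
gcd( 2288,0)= 2288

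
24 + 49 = 73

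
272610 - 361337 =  - 88727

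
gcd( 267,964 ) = 1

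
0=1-1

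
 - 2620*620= - 1624400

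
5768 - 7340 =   -  1572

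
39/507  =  1/13 = 0.08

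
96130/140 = 9613/14 = 686.64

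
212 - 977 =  - 765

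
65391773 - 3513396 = 61878377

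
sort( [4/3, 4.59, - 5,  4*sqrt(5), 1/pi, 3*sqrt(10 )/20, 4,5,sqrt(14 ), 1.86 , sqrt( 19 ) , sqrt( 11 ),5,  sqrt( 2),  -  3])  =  [ - 5,-3 , 1/pi,3 * sqrt (10 ) /20,4/3,sqrt( 2), 1.86, sqrt(11) , sqrt( 14), 4, sqrt(19),4.59,5,  5, 4*sqrt(5)]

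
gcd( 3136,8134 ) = 98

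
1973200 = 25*78928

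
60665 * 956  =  57995740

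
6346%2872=602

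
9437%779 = 89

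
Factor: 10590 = 2^1*3^1*5^1*353^1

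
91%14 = 7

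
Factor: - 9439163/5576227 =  - 137^1*379^( - 1 )*14713^( - 1 ) * 68899^1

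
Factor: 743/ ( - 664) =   -  2^(- 3) * 83^( - 1)  *743^1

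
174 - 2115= - 1941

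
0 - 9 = -9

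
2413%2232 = 181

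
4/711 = 4/711 = 0.01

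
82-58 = 24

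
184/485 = 184/485 = 0.38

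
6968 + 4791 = 11759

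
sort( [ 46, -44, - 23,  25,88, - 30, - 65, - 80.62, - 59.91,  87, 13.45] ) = [ - 80.62, - 65, - 59.91, - 44, - 30, - 23,13.45, 25,46, 87, 88 ]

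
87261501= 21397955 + 65863546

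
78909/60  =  1315+3/20 = 1315.15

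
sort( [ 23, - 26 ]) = [ - 26,23]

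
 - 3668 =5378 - 9046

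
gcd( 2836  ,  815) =1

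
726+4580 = 5306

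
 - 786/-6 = 131 +0/1  =  131.00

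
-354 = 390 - 744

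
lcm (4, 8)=8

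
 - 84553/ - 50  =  84553/50= 1691.06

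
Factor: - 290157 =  - 3^1 *7^1 * 41^1*337^1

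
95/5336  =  95/5336 = 0.02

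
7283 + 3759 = 11042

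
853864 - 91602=762262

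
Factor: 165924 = 2^2*3^2*11^1*419^1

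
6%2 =0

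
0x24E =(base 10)590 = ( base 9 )725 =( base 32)ie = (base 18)1EE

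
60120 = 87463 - 27343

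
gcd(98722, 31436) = 2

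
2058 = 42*49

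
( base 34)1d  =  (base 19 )29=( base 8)57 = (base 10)47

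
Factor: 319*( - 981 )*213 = -66656007 = - 3^3 * 11^1*29^1*71^1*109^1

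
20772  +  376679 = 397451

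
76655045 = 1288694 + 75366351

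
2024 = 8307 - 6283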